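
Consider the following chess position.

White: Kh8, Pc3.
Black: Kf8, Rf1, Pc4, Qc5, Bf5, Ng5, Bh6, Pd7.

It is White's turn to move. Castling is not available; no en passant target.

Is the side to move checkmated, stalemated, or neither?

stalemate

White to move; white king on h8.
In check: no.
King squares — g7: attacked by Bh6; h7: attacked by Bf5; g8: attacked by Kf8.
Legal moves for White: none.
Not in check and no legal moves → stalemate.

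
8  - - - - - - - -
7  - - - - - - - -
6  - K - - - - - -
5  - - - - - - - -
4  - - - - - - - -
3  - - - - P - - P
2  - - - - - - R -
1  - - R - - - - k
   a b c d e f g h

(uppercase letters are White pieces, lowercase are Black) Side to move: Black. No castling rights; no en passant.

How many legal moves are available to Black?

1

Black to move; king on h1.
In check: yes, from the white rook on c1.
Legal moves: Kxg2.
Count: 1.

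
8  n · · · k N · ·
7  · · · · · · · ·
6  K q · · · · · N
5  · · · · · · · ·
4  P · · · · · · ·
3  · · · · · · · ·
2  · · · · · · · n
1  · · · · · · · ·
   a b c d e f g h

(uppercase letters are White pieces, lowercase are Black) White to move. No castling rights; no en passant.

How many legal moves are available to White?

White to move; king on a6.
In check: yes, from the black queen on b6.
Legal moves: none.
Count: 0.

0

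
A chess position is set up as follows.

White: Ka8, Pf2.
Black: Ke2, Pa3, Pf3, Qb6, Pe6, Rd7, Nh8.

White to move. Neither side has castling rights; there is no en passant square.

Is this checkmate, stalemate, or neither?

stalemate

White to move; white king on a8.
In check: no.
King squares — a7: attacked by Qb6; b7: attacked by Qb6; b8: attacked by Qb6.
Legal moves for White: none.
Not in check and no legal moves → stalemate.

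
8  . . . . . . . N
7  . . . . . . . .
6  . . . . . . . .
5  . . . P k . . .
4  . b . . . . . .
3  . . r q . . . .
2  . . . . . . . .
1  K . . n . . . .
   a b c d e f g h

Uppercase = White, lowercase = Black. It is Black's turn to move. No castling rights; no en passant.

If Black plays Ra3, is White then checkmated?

yes

After Ra3: white king on a1; in check: yes, from the black rook on a3.
King squares — b1: attacked by Qd3; a2: attacked by Ra3; b2: attacked by Nd1.
White has no legal moves → checkmate.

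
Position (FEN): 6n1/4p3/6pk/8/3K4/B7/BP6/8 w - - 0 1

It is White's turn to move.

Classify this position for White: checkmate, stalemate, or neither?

White to move; white king on d4.
In check: no.
Legal moves for White include: Ke5, Kd5, Kc5, Ke4, Kc4, Ke3, Kd3, Kc3, Bxe7, Bd6, Bc5, Bb4, Bxg8, Bf7, Be6, Bd5, Bc4, Bb3, ... (list truncated; more exist).
White has legal moves and is not in check → neither.

neither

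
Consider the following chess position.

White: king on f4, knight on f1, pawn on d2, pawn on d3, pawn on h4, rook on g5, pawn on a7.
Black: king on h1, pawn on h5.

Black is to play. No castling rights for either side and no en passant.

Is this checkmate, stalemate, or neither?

stalemate

Black to move; black king on h1.
In check: no.
King squares — g1: attacked by Rg5; g2: attacked by Rg5; h2: attacked by Nf1.
Legal moves for Black: none.
Not in check and no legal moves → stalemate.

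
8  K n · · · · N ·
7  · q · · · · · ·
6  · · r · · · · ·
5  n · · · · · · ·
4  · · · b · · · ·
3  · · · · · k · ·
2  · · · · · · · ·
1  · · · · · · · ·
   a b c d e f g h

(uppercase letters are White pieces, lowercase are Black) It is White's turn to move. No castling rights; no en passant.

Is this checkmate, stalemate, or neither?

White to move; white king on a8.
In check: yes, from the black queen on b7.
King squares — a7: attacked by Bd4; b7: attacked by Na5; b8: attacked by Qb7.
Legal moves for White: none.
In check with no legal moves → checkmate.

checkmate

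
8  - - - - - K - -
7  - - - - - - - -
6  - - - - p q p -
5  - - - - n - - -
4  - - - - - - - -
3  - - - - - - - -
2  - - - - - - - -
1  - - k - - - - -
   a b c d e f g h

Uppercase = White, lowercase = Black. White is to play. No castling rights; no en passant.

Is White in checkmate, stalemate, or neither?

White to move; white king on f8.
In check: yes, from the black queen on f6.
Legal moves for White: Kg8, Ke8.
White is in check but has 2 legal moves → neither.

neither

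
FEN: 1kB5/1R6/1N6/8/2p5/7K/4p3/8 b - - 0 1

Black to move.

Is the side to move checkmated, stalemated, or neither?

checkmate

Black to move; black king on b8.
In check: yes, from the white rook on b7.
King squares — a7: attacked by Rb7; b7: attacked by Bc8; c7: attacked by Rb7; a8: attacked by Nb6; c8: attacked by Nb6.
Legal moves for Black: none.
In check with no legal moves → checkmate.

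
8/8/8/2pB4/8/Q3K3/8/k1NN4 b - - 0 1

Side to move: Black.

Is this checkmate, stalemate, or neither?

Black to move; black king on a1.
In check: yes, from the white queen on a3.
King squares — b1: available; a2: attacked by Nc1; b2: attacked by Nd1.
Legal moves for Black: Kb1.
Black is in check but has 1 legal move → neither.

neither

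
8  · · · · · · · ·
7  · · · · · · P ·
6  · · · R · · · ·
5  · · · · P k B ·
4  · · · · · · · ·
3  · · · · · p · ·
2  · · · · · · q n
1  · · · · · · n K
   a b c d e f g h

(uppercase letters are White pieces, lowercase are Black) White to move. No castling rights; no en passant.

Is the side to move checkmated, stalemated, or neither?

checkmate

White to move; white king on h1.
In check: yes, from the black queen on g2.
King squares — g1: attacked by Qg2; g2: attacked by Pf3; h2: attacked by Qg2.
Legal moves for White: none.
In check with no legal moves → checkmate.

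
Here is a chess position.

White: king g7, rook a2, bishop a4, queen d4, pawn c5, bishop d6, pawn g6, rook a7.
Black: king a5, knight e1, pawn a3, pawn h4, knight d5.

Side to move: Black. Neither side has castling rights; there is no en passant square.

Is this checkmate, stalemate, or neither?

Black to move; black king on a5.
In check: yes, from the white rook on a7.
King squares — a4: attacked by Qd4; b4: attacked by Qd4; b5: attacked by Ba4; a6: attacked by Ra7; b6: attacked by Pc5.
Legal moves for Black: none.
In check with no legal moves → checkmate.

checkmate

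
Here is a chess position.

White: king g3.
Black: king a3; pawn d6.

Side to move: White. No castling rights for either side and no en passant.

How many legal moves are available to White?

White to move; king on g3.
In check: no.
Legal moves: Kh4, Kg4, Kf4, Kh3, Kf3, Kh2, Kg2, Kf2.
Count: 8.

8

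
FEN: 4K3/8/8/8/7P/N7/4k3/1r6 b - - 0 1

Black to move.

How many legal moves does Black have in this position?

Black to move; king on e2.
In check: no.
Legal moves: Kf3, Ke3, Kd3, Kf2, Kd2, Kf1, Ke1, Kd1, Rb8+, Rb7, Rb6, Rb5, Rb4, Rb3, Rb2, Rh1, Rg1, Rf1, Re1, Rd1, Rc1, Ra1.
Count: 22.

22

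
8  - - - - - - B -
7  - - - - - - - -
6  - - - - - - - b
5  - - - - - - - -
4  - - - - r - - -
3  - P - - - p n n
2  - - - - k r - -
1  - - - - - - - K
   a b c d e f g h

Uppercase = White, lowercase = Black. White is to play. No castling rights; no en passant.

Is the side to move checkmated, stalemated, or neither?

checkmate

White to move; white king on h1.
In check: yes, from the black knight on g3.
King squares — g1: attacked by Nh3; g2: attacked by Rf2; h2: attacked by Rf2.
Legal moves for White: none.
In check with no legal moves → checkmate.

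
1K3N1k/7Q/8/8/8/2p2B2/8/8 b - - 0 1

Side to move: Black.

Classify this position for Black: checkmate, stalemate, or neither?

checkmate

Black to move; black king on h8.
In check: yes, from the white queen on h7.
King squares — g7: attacked by Qh7; h7: attacked by Nf8; g8: attacked by Qh7.
Legal moves for Black: none.
In check with no legal moves → checkmate.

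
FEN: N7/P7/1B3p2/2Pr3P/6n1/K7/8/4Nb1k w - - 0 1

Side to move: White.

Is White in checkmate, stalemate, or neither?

neither

White to move; white king on a3.
In check: no.
Legal moves for White: Nc7, Bd8, Bc7, Ba5, Kb4, Ka4, Kb3, Kb2, Ka2, Nf3, Nd3, Ng2, Nc2, h6, c6.
White has 15 legal moves and is not in check → neither.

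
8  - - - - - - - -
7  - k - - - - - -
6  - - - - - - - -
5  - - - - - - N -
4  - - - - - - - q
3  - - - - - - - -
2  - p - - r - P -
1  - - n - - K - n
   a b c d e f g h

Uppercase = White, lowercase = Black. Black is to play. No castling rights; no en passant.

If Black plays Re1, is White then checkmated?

After Re1: white king on f1; in check: yes, from the black rook on e1.
King squares — e1: attacked by Qh4; g1: attacked by Re1; e2: attacked by Nc1; f2: attacked by Nh1; g2: own pawn.
White has no legal moves → checkmate.

yes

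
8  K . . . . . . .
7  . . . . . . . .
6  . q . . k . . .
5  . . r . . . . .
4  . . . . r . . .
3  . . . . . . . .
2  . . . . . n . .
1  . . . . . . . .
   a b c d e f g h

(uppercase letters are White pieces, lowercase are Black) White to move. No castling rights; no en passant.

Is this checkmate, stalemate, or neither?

stalemate

White to move; white king on a8.
In check: no.
King squares — a7: attacked by Qb6; b7: attacked by Qb6; b8: attacked by Qb6.
Legal moves for White: none.
Not in check and no legal moves → stalemate.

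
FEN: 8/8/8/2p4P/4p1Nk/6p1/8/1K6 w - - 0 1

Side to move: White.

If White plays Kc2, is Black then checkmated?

no

After Kc2: black king on h4; in check: no.
Black is not in check, so this cannot be checkmate.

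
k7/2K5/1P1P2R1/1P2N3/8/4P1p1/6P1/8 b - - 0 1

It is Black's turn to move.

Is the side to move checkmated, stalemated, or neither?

Black to move; black king on a8.
In check: no.
King squares — a7: attacked by Pb6; b7: attacked by Kc7; b8: attacked by Kc7.
Legal moves for Black: none.
Not in check and no legal moves → stalemate.

stalemate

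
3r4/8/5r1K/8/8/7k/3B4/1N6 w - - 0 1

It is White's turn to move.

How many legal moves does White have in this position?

4

White to move; king on h6.
In check: yes, from the black rook on f6.
Legal moves: Kh7, Kg7, Kh5, Kg5.
Count: 4.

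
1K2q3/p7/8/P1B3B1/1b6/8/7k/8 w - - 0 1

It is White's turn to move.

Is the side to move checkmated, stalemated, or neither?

White to move; white king on b8.
In check: yes, from the black queen on e8.
King squares — a7: available; b7: available; c7: available; a8: attacked by Qe8; c8: attacked by Qe8.
Legal moves for White: Kc7, Kb7, Kxa7, Bd8.
White is in check but has 4 legal moves → neither.

neither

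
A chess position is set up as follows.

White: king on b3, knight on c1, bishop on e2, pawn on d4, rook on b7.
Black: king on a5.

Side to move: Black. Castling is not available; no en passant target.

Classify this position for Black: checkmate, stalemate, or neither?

stalemate

Black to move; black king on a5.
In check: no.
King squares — a4: attacked by Kb3; b4: attacked by Kb3; b5: attacked by Be2; a6: attacked by Be2; b6: attacked by Rb7.
Legal moves for Black: none.
Not in check and no legal moves → stalemate.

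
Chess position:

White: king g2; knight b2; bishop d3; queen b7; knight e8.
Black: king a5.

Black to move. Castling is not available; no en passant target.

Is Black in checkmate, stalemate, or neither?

stalemate

Black to move; black king on a5.
In check: no.
King squares — a4: attacked by Nb2; b4: attacked by Qb7; b5: attacked by Bd3; a6: attacked by Bd3; b6: attacked by Qb7.
Legal moves for Black: none.
Not in check and no legal moves → stalemate.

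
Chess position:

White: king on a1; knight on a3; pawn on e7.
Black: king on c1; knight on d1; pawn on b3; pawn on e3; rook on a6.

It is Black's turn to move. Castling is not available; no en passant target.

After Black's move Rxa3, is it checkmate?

yes

After Rxa3: white king on a1; in check: yes, from the black rook on a3.
King squares — b1: attacked by Kc1; a2: attacked by Ra3; b2: attacked by Kc1.
White has no legal moves → checkmate.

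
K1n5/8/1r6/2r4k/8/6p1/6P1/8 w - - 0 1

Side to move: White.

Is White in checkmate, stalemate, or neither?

stalemate

White to move; white king on a8.
In check: no.
King squares — a7: attacked by Nc8; b7: attacked by Rb6; b8: attacked by Rb6.
Legal moves for White: none.
Not in check and no legal moves → stalemate.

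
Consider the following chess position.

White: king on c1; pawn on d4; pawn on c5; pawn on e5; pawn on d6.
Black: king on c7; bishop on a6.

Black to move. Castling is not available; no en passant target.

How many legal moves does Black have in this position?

6

Black to move; king on c7.
In check: yes, from the white pawn on d6.
Legal moves: Kd8, Kc8, Kb8, Kd7, Kb7, Kc6.
Count: 6.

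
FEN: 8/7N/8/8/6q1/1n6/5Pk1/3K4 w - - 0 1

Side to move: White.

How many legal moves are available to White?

White to move; king on d1.
In check: yes, from the black queen on g4.
Legal moves: Kc2, Ke1, f3.
Count: 3.

3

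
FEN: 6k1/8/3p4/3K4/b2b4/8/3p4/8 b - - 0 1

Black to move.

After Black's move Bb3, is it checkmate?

no

After Bb3: white king on d5; in check: yes, from the black bishop on b3.
White has 4 legal replies: Kxd6, Kc6, Ke4, Kxd4.
In check but a legal move exists → not checkmate.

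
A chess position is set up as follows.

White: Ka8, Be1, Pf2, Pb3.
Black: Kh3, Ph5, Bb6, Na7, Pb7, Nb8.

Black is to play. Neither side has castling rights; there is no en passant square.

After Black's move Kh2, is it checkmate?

After Kh2: white king on a8; in check: no.
White is not in check, so this cannot be checkmate.

no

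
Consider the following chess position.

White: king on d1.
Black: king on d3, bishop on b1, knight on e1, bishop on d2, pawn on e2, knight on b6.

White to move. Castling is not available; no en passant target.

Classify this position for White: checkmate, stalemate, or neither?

White to move; white king on d1.
In check: yes, from the black pawn on e2.
King squares — c1: attacked by Bd2; e1: attacked by Bd2; c2: attacked by Bb1; d2: attacked by Kd3; e2: attacked by Kd3.
Legal moves for White: none.
In check with no legal moves → checkmate.

checkmate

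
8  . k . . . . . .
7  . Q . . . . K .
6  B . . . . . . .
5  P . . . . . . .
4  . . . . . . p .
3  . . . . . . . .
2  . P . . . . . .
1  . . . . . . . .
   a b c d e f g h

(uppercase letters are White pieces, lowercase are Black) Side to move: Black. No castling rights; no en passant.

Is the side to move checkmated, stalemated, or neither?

Black to move; black king on b8.
In check: yes, from the white queen on b7.
King squares — a7: attacked by Qb7; b7: attacked by Ba6; c7: attacked by Qb7; a8: attacked by Qb7; c8: attacked by Qb7.
Legal moves for Black: none.
In check with no legal moves → checkmate.

checkmate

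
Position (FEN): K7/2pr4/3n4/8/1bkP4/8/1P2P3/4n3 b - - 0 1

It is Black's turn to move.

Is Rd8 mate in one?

no

After Rd8: white king on a8; in check: yes, from the black rook on d8.
White has 1 legal reply: Ka7.
In check but a legal move exists → not checkmate.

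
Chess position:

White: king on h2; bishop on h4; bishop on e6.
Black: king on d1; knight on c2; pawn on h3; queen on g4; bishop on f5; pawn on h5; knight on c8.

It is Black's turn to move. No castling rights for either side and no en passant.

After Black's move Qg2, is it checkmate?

After Qg2: white king on h2; in check: yes, from the black queen on g2.
King squares — g1: attacked by Qg2; h1: attacked by Qg2; g2: attacked by Ph3; g3: attacked by Qg2; h3: attacked by Qg2.
White has no legal moves → checkmate.

yes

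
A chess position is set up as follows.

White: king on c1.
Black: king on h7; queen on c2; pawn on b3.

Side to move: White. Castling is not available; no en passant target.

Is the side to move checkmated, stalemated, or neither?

checkmate

White to move; white king on c1.
In check: yes, from the black queen on c2.
King squares — b1: attacked by Qc2; d1: attacked by Qc2; b2: attacked by Qc2; c2: attacked by Pb3; d2: attacked by Qc2.
Legal moves for White: none.
In check with no legal moves → checkmate.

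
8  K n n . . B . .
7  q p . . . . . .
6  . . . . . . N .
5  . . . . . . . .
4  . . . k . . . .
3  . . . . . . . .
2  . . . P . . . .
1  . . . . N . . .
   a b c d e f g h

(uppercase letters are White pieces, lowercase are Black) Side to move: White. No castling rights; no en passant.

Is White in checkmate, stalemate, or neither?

checkmate

White to move; white king on a8.
In check: yes, from the black queen on a7.
King squares — a7: attacked by Nc8; b7: attacked by Qa7; b8: attacked by Qa7.
Legal moves for White: none.
In check with no legal moves → checkmate.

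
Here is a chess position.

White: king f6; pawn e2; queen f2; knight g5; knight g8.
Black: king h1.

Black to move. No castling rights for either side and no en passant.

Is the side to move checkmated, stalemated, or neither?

stalemate

Black to move; black king on h1.
In check: no.
King squares — g1: attacked by Qf2; g2: attacked by Qf2; h2: attacked by Qf2.
Legal moves for Black: none.
Not in check and no legal moves → stalemate.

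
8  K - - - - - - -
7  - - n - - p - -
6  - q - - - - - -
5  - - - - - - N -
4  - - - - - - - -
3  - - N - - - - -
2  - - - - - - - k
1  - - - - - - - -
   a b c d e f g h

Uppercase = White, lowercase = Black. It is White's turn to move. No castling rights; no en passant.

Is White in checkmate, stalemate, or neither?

checkmate

White to move; white king on a8.
In check: yes, from the black knight on c7.
King squares — a7: attacked by Qb6; b7: attacked by Qb6; b8: attacked by Qb6.
Legal moves for White: none.
In check with no legal moves → checkmate.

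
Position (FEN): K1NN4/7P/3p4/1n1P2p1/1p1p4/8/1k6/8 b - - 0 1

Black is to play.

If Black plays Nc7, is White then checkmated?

After Nc7: white king on a8; in check: yes, from the black knight on c7.
White has 3 legal replies: Kb8, Kb7, Ka7.
In check but a legal move exists → not checkmate.

no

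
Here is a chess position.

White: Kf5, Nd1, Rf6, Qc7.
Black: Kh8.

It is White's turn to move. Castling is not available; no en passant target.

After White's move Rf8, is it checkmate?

After Rf8: black king on h8; in check: yes, from the white rook on f8.
King squares — g7: attacked by Qc7; h7: attacked by Qc7; g8: attacked by Rf8.
Black has no legal moves → checkmate.

yes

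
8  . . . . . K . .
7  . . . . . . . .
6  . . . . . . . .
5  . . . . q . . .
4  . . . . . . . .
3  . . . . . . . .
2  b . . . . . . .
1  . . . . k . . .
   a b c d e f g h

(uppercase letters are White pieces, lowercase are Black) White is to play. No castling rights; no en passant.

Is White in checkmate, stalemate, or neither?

stalemate

White to move; white king on f8.
In check: no.
King squares — e7: attacked by Qe5; f7: attacked by Ba2; g7: attacked by Qe5; e8: attacked by Qe5; g8: attacked by Ba2.
Legal moves for White: none.
Not in check and no legal moves → stalemate.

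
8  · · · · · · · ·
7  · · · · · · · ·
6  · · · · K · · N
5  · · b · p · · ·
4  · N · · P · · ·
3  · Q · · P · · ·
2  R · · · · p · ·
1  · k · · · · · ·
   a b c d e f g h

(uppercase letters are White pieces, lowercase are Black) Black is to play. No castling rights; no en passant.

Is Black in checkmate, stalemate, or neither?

Black to move; black king on b1.
In check: yes, from the white queen on b3.
King squares — a1: attacked by Ra2; c1: available; a2: attacked by Qb3; b2: attacked by Ra2; c2: attacked by Ra2.
Legal moves for Black: Kc1.
Black is in check but has 1 legal move → neither.

neither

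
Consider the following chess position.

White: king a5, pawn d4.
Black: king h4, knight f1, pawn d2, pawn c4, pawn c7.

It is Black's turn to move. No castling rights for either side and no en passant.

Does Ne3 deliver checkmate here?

After Ne3: white king on a5; in check: no.
White is not in check, so this cannot be checkmate.

no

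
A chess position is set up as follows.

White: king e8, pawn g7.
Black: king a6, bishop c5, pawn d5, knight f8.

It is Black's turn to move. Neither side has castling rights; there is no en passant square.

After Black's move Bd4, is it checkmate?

no

After Bd4: white king on e8; in check: no.
White is not in check, so this cannot be checkmate.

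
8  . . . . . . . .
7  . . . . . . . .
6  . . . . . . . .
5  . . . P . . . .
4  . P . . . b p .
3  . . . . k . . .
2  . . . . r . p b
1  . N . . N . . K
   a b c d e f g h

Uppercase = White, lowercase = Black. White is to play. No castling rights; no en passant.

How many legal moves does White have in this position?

White to move; king on h1.
In check: yes, from the black pawn on g2.
Legal moves: Nxg2+.
Count: 1.

1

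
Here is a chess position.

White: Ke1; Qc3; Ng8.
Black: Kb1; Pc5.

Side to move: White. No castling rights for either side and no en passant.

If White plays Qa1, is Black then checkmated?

After Qa1: black king on b1; in check: yes, from the white queen on a1.
Black has 2 legal replies: Kc2, Kxa1.
In check but a legal move exists → not checkmate.

no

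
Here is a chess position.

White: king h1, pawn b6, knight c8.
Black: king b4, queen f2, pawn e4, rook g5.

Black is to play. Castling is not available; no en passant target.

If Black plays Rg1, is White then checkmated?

yes

After Rg1: white king on h1; in check: yes, from the black rook on g1.
King squares — g1: attacked by Qf2; g2: attacked by Rg1; h2: attacked by Qf2.
White has no legal moves → checkmate.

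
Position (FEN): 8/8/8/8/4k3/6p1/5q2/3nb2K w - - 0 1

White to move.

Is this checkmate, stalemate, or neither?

stalemate

White to move; white king on h1.
In check: no.
King squares — g1: attacked by Qf2; g2: attacked by Qf2; h2: attacked by Qf2.
Legal moves for White: none.
Not in check and no legal moves → stalemate.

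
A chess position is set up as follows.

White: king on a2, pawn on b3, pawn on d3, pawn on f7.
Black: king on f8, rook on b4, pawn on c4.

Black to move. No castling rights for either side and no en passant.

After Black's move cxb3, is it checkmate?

no

After cxb3: white king on a2; in check: yes, from the black pawn on b3.
White has 4 legal replies: Ka3, Kb2, Kb1, Ka1.
In check but a legal move exists → not checkmate.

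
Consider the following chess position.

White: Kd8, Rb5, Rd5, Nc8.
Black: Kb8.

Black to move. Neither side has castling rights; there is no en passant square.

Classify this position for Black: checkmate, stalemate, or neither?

Black to move; black king on b8.
In check: yes, from the white rook on b5.
Legal moves for Black: Ka8.
Black is in check but has 1 legal move → neither.

neither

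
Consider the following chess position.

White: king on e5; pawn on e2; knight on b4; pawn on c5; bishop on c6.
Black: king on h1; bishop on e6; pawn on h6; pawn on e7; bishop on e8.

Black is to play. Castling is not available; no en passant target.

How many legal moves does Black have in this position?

Black to move; king on h1.
In check: yes, from the white bishop on c6.
Legal moves: Kh2, Kg1, Bxc6, Bd5.
Count: 4.

4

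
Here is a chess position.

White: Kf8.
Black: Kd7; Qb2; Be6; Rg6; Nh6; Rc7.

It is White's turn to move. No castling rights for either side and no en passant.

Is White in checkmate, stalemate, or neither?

stalemate

White to move; white king on f8.
In check: no.
King squares — e7: attacked by Kd7; f7: attacked by Be6; g7: attacked by Qb2; e8: attacked by Kd7; g8: attacked by Be6.
Legal moves for White: none.
Not in check and no legal moves → stalemate.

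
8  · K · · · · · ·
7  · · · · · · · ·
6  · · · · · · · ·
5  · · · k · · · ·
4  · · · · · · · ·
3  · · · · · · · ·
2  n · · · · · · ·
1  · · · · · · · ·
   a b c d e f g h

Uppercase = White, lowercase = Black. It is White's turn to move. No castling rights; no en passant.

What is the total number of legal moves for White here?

White to move; king on b8.
In check: no.
Legal moves: Kc8, Ka8, Kc7, Kb7, Ka7.
Count: 5.

5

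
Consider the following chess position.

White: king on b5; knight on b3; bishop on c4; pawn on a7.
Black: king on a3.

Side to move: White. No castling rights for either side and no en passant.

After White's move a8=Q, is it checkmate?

no

After a8=Q: black king on a3; in check: yes, from the white queen on a8.
Black has 1 legal reply: Kb2.
In check but a legal move exists → not checkmate.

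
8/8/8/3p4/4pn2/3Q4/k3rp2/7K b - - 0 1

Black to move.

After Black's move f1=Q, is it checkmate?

After f1=Q: white king on h1; in check: yes, from the black queen on f1.
King squares — g1: attacked by Qf1; g2: attacked by Qf1; h2: attacked by Re2.
White has no legal moves → checkmate.

yes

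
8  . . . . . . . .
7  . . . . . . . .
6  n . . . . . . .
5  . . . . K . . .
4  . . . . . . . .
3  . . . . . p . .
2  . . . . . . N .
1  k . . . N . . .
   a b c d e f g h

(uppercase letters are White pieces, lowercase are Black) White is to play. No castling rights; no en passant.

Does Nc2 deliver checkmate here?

After Nc2: black king on a1; in check: yes, from the white knight on c2.
Black has 3 legal replies: Kb2, Ka2, Kb1.
In check but a legal move exists → not checkmate.

no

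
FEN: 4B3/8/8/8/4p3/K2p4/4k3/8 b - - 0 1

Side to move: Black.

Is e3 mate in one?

no

After e3: white king on a3; in check: no.
White is not in check, so this cannot be checkmate.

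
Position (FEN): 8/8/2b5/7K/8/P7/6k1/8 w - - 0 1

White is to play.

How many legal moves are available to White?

White to move; king on h5.
In check: no.
Legal moves: Kh6, Kg6, Kg5, Kh4, Kg4, a4.
Count: 6.

6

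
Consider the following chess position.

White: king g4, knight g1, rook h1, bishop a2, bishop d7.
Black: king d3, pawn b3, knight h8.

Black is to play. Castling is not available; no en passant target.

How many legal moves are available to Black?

11

Black to move; king on d3.
In check: no.
Legal moves: Nf7, Ng6, Ke4, Kd4, Kc4, Ke3, Kc3, Kd2, Kc2, bxa2, b2.
Count: 11.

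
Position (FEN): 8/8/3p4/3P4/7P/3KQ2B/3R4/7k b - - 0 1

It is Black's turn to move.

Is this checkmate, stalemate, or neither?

Black to move; black king on h1.
In check: no.
King squares — g1: attacked by Qe3; g2: attacked by Rd2; h2: attacked by Rd2.
Legal moves for Black: none.
Not in check and no legal moves → stalemate.

stalemate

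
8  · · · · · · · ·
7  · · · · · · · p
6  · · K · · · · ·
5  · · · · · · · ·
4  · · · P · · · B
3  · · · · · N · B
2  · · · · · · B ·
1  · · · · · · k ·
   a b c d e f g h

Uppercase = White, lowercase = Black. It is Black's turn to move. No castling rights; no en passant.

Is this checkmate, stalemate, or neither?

Black to move; black king on g1.
In check: yes, from the white knight on f3.
King squares — f1: attacked by Bg2; h1: attacked by Bg2; f2: attacked by Bh4; g2: attacked by Bh3; h2: attacked by Nf3.
Legal moves for Black: none.
In check with no legal moves → checkmate.

checkmate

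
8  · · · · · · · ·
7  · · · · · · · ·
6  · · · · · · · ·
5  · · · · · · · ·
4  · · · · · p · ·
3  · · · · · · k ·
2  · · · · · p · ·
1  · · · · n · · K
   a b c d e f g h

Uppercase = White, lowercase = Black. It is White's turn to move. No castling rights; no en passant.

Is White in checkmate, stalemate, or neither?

stalemate

White to move; white king on h1.
In check: no.
King squares — g1: attacked by Pf2; g2: attacked by Ne1; h2: attacked by Kg3.
Legal moves for White: none.
Not in check and no legal moves → stalemate.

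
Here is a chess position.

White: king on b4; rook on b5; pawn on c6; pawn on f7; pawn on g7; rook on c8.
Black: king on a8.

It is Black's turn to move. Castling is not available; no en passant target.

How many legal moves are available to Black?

1

Black to move; king on a8.
In check: yes, from the white rook on c8.
Legal moves: Ka7.
Count: 1.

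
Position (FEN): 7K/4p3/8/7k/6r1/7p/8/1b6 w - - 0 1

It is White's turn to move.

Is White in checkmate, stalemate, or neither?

stalemate

White to move; white king on h8.
In check: no.
King squares — g7: attacked by Rg4; h7: attacked by Bb1; g8: attacked by Rg4.
Legal moves for White: none.
Not in check and no legal moves → stalemate.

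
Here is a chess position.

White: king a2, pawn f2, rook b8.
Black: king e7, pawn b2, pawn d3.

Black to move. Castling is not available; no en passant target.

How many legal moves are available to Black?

10

Black to move; king on e7.
In check: no.
Legal moves: Kf7, Kd7, Kf6, Ke6, Kd6, d2, b1=Q+, b1=R, b1=B+, b1=N.
Count: 10.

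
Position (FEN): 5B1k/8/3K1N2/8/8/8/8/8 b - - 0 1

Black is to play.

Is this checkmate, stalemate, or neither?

stalemate

Black to move; black king on h8.
In check: no.
King squares — g7: attacked by Bf8; h7: attacked by Nf6; g8: attacked by Nf6.
Legal moves for Black: none.
Not in check and no legal moves → stalemate.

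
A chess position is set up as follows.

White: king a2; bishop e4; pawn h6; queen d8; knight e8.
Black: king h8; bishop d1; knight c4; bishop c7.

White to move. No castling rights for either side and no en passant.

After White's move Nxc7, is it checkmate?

After Nxc7: black king on h8; in check: yes, from the white queen on d8.
King squares — g7: attacked by Ph6; h7: attacked by Be4; g8: attacked by Qd8.
Black has no legal moves → checkmate.

yes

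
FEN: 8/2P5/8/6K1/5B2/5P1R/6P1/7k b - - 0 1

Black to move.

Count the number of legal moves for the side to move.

Black to move; king on h1.
In check: yes, from the white rook on h3.
Legal moves: Kxg2, Kg1.
Count: 2.

2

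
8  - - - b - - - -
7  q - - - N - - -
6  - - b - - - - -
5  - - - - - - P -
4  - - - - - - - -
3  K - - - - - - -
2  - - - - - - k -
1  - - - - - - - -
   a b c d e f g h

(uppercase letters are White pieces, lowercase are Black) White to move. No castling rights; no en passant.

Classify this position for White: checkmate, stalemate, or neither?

White to move; white king on a3.
In check: yes, from the black queen on a7.
King squares — a2: attacked by Qa7; b2: available; b3: available; a4: attacked by Bc6; b4: available.
Legal moves for White: Kb4, Kb3, Kb2.
White is in check but has 3 legal moves → neither.

neither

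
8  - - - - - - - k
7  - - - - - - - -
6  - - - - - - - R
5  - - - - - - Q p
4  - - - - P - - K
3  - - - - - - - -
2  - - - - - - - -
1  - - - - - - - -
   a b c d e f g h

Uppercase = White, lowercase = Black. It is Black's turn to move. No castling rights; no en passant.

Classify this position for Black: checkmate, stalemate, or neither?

checkmate

Black to move; black king on h8.
In check: yes, from the white rook on h6.
King squares — g7: attacked by Qg5; h7: attacked by Rh6; g8: attacked by Qg5.
Legal moves for Black: none.
In check with no legal moves → checkmate.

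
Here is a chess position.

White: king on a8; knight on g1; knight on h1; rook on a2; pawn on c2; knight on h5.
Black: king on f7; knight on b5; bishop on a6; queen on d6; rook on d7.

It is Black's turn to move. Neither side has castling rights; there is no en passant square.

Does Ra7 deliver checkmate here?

yes

After Ra7: white king on a8; in check: yes, from the black rook on a7.
King squares — a7: attacked by Nb5; b7: attacked by Ba6; b8: attacked by Qd6.
White has no legal moves → checkmate.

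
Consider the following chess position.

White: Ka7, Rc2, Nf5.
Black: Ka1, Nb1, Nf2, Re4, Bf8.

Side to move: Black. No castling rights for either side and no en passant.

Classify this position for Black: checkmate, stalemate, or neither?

Black to move; black king on a1.
In check: no.
Legal moves for Black include: Bg7, Be7, Bh6, Bd6, Bc5+, Bb4, Ba3, Re8, Re7+, Re6, Re5, Rh4, Rg4, Rf4, Rd4, Rc4, Rb4, Ra4+, ... (list truncated; more exist).
Black has legal moves and is not in check → neither.

neither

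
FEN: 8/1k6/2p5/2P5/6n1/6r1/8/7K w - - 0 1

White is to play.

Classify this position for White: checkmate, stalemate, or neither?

White to move; white king on h1.
In check: no.
King squares — g1: attacked by Rg3; g2: attacked by Rg3; h2: attacked by Ng4.
Legal moves for White: none.
Not in check and no legal moves → stalemate.

stalemate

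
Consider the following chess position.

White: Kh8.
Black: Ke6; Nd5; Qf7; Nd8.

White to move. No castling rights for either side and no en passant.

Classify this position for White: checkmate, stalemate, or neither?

stalemate

White to move; white king on h8.
In check: no.
King squares — g7: attacked by Qf7; h7: attacked by Qf7; g8: attacked by Qf7.
Legal moves for White: none.
Not in check and no legal moves → stalemate.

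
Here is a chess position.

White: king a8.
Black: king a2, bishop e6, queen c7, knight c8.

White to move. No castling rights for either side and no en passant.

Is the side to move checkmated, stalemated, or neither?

stalemate

White to move; white king on a8.
In check: no.
King squares — a7: attacked by Qc7; b7: attacked by Qc7; b8: attacked by Qc7.
Legal moves for White: none.
Not in check and no legal moves → stalemate.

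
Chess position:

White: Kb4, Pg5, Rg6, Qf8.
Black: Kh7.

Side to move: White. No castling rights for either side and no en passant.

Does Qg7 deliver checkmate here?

After Qg7: black king on h7; in check: yes, from the white queen on g7.
King squares — g6: attacked by Qg7; h6: attacked by Pg5; g7: attacked by Rg6; g8: attacked by Qg7; h8: attacked by Qg7.
Black has no legal moves → checkmate.

yes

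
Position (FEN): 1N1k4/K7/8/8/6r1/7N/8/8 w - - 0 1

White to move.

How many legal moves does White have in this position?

White to move; king on a7.
In check: no.
Legal moves: Nd7, Nc6+, Na6, Ka8, Kb7, Kb6, Ka6, Ng5, Nf4, Nf2, Ng1.
Count: 11.

11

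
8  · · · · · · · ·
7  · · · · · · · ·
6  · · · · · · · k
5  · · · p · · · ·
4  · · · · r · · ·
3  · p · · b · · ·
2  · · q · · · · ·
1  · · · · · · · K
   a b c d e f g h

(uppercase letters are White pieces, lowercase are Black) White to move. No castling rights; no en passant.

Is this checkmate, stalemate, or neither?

stalemate

White to move; white king on h1.
In check: no.
King squares — g1: attacked by Be3; g2: attacked by Qc2; h2: attacked by Qc2.
Legal moves for White: none.
Not in check and no legal moves → stalemate.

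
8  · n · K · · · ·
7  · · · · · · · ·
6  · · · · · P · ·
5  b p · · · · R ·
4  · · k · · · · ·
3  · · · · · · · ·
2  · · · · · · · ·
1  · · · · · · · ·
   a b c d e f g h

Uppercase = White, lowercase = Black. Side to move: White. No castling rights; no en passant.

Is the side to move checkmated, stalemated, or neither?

White to move; white king on d8.
In check: yes, from the black bishop on a5.
King squares — c7: attacked by Ba5; d7: attacked by Nb8; e7: available; c8: available; e8: available.
Legal moves for White: Ke8, Kc8, Ke7.
White is in check but has 3 legal moves → neither.

neither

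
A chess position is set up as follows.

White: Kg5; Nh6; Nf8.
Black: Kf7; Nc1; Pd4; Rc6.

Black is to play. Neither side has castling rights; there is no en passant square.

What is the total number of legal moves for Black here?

Black to move; king on f7.
In check: yes, from the white knight on h6.
Legal moves: Kxf8, Ke8, Kg7, Ke7, Rxh6.
Count: 5.

5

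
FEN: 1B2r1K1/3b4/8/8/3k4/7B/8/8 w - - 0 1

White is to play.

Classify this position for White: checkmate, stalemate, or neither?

neither

White to move; white king on g8.
In check: yes, from the black rook on e8.
King squares — f7: available; g7: available; h7: available; f8: attacked by Re8; h8: attacked by Re8.
Legal moves for White: Kh7, Kg7, Kf7.
White is in check but has 3 legal moves → neither.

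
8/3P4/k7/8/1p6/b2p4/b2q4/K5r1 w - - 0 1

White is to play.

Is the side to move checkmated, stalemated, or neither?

White to move; white king on a1.
In check: yes, from the black rook on g1.
King squares — b1: attacked by Rg1; a2: attacked by Qd2; b2: attacked by Qd2.
Legal moves for White: none.
In check with no legal moves → checkmate.

checkmate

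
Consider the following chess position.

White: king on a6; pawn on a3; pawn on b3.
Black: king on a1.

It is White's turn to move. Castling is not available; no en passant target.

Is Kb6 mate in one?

After Kb6: black king on a1; in check: no.
Black is not in check, so this cannot be checkmate.

no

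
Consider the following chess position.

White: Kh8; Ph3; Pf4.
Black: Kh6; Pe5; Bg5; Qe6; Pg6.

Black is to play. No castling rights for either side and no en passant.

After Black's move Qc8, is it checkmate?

After Qc8: white king on h8; in check: yes, from the black queen on c8.
King squares — g7: attacked by Kh6; h7: attacked by Kh6; g8: attacked by Qc8.
White has no legal moves → checkmate.

yes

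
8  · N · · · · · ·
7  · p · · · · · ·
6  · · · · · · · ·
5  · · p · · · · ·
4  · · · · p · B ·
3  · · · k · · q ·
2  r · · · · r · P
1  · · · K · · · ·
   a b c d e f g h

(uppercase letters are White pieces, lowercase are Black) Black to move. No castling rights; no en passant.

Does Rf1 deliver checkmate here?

After Rf1: white king on d1; in check: yes, from the black rook on f1.
King squares — c1: attacked by Rf1; e1: attacked by Rf1; c2: attacked by Ra2; d2: attacked by Ra2; e2: attacked by Ra2.
White has no legal moves → checkmate.

yes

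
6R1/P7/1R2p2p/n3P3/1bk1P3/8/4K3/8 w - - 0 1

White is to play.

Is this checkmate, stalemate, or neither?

White to move; white king on e2.
In check: no.
Legal moves for White include: Rh8, Rf8, Re8, Rd8, Rc8+, Rgb8, Ra8, Rg7, Rg6, Rg5, Rg4, Rg3, Rg2, Rg1, Rbb8, Rb7, Rxe6, Rd6, ... (list truncated; more exist).
White has legal moves and is not in check → neither.

neither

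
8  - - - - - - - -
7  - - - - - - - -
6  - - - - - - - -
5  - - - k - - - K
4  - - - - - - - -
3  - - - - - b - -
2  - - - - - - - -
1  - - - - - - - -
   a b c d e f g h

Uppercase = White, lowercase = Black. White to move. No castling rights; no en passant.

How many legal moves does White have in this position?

White to move; king on h5.
In check: yes, from the black bishop on f3.
Legal moves: Kh6, Kg6, Kg5, Kh4.
Count: 4.

4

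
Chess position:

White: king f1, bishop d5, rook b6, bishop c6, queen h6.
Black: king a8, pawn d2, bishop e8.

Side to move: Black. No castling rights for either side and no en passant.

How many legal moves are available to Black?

Black to move; king on a8.
In check: yes, from the white bishop on c6.
Legal moves: Ka7, Bxc6.
Count: 2.

2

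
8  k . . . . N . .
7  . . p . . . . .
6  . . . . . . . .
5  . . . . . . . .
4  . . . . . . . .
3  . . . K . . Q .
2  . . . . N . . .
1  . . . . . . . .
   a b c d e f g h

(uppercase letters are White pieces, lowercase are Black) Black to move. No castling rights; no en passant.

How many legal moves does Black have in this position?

Black to move; king on a8.
In check: no.
Legal moves: Kb8, Kb7, Ka7, c6, c5.
Count: 5.

5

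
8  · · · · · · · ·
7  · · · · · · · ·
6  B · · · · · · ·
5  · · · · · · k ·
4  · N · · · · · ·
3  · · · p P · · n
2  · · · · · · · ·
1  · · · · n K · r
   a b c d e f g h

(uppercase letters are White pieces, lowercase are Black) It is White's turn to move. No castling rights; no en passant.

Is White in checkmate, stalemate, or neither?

checkmate

White to move; white king on f1.
In check: yes, from the black rook on h1.
King squares — e1: attacked by Rh1; g1: attacked by Rh1; e2: attacked by Pd3; f2: attacked by Nh3; g2: attacked by Ne1.
Legal moves for White: none.
In check with no legal moves → checkmate.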